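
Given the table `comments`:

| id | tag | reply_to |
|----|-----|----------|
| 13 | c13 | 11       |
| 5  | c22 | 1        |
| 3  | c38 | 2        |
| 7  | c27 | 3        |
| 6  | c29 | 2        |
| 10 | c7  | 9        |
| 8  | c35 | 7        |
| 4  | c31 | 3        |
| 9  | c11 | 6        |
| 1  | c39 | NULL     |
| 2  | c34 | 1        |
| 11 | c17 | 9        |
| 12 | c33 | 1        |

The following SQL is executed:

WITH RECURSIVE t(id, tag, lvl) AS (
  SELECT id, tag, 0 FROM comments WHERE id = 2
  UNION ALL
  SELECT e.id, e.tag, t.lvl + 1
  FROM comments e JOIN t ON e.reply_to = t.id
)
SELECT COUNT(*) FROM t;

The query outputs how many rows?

10

Base: id=2 (c34) at lvl 0.
Iteration 1: rows with reply_to in {2} -> c38 (id 3, lvl 1), c29 (id 6, lvl 1).
Iteration 2: rows with reply_to in {3,6} -> c31 (id 4, lvl 2), c27 (id 7, lvl 2), c11 (id 9, lvl 2).
Iteration 3: rows with reply_to in {4,7,9} -> c35 (id 8, lvl 3), c7 (id 10, lvl 3), c17 (id 11, lvl 3).
Iteration 4: rows with reply_to in {8,10,11} -> c13 (id 13, lvl 4).
Iteration 5: no rows with reply_to in {13}; recursion stops.
Total rows emitted: 10.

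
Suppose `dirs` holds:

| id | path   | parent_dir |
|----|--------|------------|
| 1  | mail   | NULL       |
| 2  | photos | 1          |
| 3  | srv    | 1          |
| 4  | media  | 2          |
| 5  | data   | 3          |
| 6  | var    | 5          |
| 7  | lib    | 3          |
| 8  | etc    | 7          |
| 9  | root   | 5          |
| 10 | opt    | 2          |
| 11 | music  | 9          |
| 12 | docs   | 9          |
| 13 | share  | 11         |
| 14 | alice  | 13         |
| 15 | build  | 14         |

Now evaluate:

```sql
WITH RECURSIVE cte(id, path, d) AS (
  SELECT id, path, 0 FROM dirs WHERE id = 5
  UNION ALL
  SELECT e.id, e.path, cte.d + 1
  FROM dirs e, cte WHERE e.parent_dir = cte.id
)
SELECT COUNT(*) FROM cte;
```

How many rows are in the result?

Base: id=5 (data) at d 0.
Iteration 1: rows with parent_dir in {5} -> var (id 6, d 1), root (id 9, d 1).
Iteration 2: rows with parent_dir in {6,9} -> music (id 11, d 2), docs (id 12, d 2).
Iteration 3: rows with parent_dir in {11,12} -> share (id 13, d 3).
Iteration 4: rows with parent_dir in {13} -> alice (id 14, d 4).
Iteration 5: rows with parent_dir in {14} -> build (id 15, d 5).
Iteration 6: no rows with parent_dir in {15}; recursion stops.
Total rows emitted: 8.

8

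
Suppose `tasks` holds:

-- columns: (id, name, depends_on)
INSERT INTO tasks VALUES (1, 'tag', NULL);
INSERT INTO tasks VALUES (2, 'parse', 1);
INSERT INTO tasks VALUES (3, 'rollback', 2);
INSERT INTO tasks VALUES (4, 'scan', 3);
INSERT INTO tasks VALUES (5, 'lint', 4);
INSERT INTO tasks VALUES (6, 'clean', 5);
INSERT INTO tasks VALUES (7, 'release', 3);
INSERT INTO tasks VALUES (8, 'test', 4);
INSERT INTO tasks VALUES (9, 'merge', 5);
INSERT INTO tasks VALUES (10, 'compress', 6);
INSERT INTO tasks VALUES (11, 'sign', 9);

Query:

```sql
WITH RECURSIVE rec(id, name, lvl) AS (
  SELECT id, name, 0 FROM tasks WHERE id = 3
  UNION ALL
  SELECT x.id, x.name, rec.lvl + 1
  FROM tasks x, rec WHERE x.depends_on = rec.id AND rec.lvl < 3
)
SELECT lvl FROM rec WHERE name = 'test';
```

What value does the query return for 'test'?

2

Base: id=3 (rollback) at lvl 0.
Iteration 1: rows with depends_on in {3} -> scan (id 4, lvl 1), release (id 7, lvl 1).
Iteration 2: rows with depends_on in {4,7} -> lint (id 5, lvl 2), test (id 8, lvl 2).
Iteration 3: rows with depends_on in {5,8} -> clean (id 6, lvl 3), merge (id 9, lvl 3).
Iteration 4: lvl < 3 fails for all current rows; recursion stops.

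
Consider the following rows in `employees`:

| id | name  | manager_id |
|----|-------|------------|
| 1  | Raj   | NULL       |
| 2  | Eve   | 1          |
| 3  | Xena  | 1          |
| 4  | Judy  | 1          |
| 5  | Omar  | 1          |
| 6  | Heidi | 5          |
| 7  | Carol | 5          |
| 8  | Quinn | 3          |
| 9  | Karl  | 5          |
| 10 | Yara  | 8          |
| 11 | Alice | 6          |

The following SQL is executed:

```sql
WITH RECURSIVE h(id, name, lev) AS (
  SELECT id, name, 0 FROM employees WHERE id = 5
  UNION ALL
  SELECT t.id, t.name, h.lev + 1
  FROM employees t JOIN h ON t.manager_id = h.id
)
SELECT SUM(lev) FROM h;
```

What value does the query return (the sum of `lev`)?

5

Base: id=5 (Omar) at lev 0.
Iteration 1: rows with manager_id in {5} -> Heidi (id 6, lev 1), Carol (id 7, lev 1), Karl (id 9, lev 1).
Iteration 2: rows with manager_id in {6,7,9} -> Alice (id 11, lev 2).
Iteration 3: no rows with manager_id in {11}; recursion stops.
SUM(lev) = 0 + 1 + 1 + 1 + 2 = 5.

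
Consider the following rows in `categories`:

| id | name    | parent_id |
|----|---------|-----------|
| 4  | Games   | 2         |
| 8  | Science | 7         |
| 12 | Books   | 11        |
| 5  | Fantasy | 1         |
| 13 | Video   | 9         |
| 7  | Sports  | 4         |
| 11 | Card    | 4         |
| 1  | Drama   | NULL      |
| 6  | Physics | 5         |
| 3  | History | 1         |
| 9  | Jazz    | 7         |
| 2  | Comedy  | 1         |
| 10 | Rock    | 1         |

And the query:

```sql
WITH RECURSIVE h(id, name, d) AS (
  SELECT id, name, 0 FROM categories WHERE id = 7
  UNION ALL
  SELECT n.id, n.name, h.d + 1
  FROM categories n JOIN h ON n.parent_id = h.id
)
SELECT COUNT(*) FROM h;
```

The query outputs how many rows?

4

Base: id=7 (Sports) at d 0.
Iteration 1: rows with parent_id in {7} -> Science (id 8, d 1), Jazz (id 9, d 1).
Iteration 2: rows with parent_id in {8,9} -> Video (id 13, d 2).
Iteration 3: no rows with parent_id in {13}; recursion stops.
Total rows emitted: 4.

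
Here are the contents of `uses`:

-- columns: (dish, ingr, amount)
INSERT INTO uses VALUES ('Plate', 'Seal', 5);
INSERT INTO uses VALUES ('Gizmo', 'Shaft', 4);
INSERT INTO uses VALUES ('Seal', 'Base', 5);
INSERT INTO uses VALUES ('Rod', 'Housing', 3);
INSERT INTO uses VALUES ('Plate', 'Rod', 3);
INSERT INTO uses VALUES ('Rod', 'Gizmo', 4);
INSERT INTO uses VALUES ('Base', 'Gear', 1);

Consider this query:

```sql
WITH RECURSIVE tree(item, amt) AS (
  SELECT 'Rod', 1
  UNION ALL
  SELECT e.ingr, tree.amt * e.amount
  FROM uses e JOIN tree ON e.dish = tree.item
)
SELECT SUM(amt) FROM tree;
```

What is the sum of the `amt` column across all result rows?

Base: (Rod, amt=1).
Iteration 1: components of {Rod} -> Gizmo = 1*4 = 4, Housing = 1*3 = 3.
Iteration 2: components of {Gizmo,Housing} -> Shaft = 4*4 = 16.
Iteration 3: no further components; recursion stops.
SUM(amt) = 1 + 3 + 4 + 16 = 24.

24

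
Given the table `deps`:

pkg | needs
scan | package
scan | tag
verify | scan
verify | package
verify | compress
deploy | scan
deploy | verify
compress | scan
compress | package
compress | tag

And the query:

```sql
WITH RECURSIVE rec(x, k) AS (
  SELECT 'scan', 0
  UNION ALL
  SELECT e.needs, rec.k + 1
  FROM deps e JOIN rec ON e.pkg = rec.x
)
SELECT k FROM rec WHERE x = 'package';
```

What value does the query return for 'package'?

1

Base: (scan, k=0).
Iteration 1: edges from {scan} -> (package, k=1), (tag, k=1).
Iteration 2: no outgoing edges from {package,tag}; recursion stops.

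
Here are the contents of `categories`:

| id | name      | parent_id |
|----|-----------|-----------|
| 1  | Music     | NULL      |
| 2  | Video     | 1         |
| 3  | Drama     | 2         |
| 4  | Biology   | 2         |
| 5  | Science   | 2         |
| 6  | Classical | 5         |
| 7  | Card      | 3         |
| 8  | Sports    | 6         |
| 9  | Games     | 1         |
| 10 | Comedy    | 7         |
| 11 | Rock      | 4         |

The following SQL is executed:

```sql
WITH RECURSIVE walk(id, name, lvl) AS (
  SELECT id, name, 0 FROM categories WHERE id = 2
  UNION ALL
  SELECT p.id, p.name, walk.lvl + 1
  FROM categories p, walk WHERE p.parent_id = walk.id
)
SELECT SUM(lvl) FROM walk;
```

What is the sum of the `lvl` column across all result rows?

Base: id=2 (Video) at lvl 0.
Iteration 1: rows with parent_id in {2} -> Drama (id 3, lvl 1), Biology (id 4, lvl 1), Science (id 5, lvl 1).
Iteration 2: rows with parent_id in {3,4,5} -> Classical (id 6, lvl 2), Card (id 7, lvl 2), Rock (id 11, lvl 2).
Iteration 3: rows with parent_id in {6,7,11} -> Sports (id 8, lvl 3), Comedy (id 10, lvl 3).
Iteration 4: no rows with parent_id in {8,10}; recursion stops.
SUM(lvl) = 0 + 1 + 1 + 1 + 2 + 2 + 2 + 3 + 3 = 15.

15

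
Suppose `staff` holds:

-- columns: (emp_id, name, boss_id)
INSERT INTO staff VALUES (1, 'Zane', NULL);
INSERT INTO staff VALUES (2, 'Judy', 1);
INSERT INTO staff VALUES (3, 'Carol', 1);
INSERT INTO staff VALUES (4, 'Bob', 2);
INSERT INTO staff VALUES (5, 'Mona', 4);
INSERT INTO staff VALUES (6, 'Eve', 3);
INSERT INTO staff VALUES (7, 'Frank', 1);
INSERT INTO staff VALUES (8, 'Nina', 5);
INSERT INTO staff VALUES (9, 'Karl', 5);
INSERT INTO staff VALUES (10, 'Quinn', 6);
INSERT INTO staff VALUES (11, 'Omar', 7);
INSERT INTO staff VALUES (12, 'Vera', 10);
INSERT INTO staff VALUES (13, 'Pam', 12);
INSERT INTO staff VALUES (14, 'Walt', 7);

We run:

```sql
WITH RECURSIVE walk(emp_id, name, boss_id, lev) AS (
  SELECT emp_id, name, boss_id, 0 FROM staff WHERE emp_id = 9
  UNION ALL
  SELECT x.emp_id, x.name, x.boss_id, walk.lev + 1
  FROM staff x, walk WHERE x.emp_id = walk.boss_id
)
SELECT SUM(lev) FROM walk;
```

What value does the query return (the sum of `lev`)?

Base: emp_id=9 (Karl), boss_id=5, lev 0.
Iteration 1: join on emp_id=5 -> Mona (id 5, boss_id=4, lev 1).
Iteration 2: join on emp_id=4 -> Bob (id 4, boss_id=2, lev 2).
Iteration 3: join on emp_id=2 -> Judy (id 2, boss_id=1, lev 3).
Iteration 4: join on emp_id=1 -> Zane (id 1, boss_id=NULL, lev 4).
Iteration 5: boss_id is NULL; no match; recursion stops.
SUM(lev) = 0 + 1 + 2 + 3 + 4 = 10.

10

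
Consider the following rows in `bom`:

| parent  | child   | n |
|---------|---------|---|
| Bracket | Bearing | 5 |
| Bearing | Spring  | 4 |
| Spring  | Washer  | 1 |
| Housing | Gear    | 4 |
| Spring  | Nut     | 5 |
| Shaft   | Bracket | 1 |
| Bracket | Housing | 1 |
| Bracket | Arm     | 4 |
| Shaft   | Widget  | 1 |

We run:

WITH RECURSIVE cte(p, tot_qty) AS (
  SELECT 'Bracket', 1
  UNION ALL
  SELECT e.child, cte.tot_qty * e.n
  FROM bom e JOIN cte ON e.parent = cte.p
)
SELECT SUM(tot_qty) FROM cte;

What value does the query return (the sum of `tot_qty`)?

Base: (Bracket, tot_qty=1).
Iteration 1: components of {Bracket} -> Arm = 1*4 = 4, Bearing = 1*5 = 5, Housing = 1*1 = 1.
Iteration 2: components of {Arm,Bearing,Housing} -> Gear = 1*4 = 4, Spring = 5*4 = 20.
Iteration 3: components of {Gear,Spring} -> Nut = 20*5 = 100, Washer = 20*1 = 20.
Iteration 4: no further components; recursion stops.
SUM(tot_qty) = 1 + 4 + 1 + 5 + 4 + 20 + 20 + 100 = 155.

155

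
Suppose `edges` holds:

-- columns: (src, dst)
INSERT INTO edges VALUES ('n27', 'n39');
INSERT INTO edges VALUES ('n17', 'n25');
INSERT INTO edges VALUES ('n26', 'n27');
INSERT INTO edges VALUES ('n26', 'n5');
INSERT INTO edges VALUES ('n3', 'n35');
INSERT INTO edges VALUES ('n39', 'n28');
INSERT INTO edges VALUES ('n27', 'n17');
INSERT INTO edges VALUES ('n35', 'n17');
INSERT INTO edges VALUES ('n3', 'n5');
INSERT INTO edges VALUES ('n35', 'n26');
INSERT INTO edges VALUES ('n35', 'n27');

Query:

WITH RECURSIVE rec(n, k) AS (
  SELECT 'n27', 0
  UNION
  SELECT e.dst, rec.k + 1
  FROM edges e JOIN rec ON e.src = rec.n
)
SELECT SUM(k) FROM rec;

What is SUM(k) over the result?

Base: (n27, k=0).
Iteration 1: edges from {n27} -> (n17, k=1), (n39, k=1).
Iteration 2: edges from {n17,n39} -> (n25, k=2), (n28, k=2).
Iteration 3: no outgoing edges from {n25,n28}; recursion stops.
SUM(k) = 0 + 1 + 1 + 2 + 2 = 6.

6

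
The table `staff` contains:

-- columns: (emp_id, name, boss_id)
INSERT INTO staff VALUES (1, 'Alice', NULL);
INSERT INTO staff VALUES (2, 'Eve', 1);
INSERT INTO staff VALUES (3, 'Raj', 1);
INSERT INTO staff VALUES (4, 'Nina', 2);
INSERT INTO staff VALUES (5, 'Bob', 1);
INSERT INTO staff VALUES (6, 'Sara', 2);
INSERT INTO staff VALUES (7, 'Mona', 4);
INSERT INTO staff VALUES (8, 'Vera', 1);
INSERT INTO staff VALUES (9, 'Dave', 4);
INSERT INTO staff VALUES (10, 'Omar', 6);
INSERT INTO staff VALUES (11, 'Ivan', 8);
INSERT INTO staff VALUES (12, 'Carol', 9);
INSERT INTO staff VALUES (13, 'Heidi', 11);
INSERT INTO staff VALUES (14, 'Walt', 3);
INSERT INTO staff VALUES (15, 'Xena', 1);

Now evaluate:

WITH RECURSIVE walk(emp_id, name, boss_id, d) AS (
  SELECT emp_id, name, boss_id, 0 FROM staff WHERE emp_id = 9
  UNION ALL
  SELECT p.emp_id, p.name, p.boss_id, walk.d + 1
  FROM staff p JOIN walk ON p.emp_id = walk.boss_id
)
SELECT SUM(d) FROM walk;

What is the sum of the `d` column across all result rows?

Base: emp_id=9 (Dave), boss_id=4, d 0.
Iteration 1: join on emp_id=4 -> Nina (id 4, boss_id=2, d 1).
Iteration 2: join on emp_id=2 -> Eve (id 2, boss_id=1, d 2).
Iteration 3: join on emp_id=1 -> Alice (id 1, boss_id=NULL, d 3).
Iteration 4: boss_id is NULL; no match; recursion stops.
SUM(d) = 0 + 1 + 2 + 3 = 6.

6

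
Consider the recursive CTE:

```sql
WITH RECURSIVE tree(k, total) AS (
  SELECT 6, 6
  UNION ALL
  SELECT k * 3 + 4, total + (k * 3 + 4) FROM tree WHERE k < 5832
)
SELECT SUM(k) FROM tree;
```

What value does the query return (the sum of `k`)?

26224

Base: k=6, total=6.
Iteration 1: 6 < 5832 holds -> k = 6 * 3 + 4 = 22, total = 6 + 22 = 28.
Iteration 2: 22 < 5832 holds -> k = 22 * 3 + 4 = 70, total = 28 + 70 = 98.
Iteration 3: 70 < 5832 holds -> k = 70 * 3 + 4 = 214, total = 98 + 214 = 312.
Iteration 4: 214 < 5832 holds -> k = 214 * 3 + 4 = 646, total = 312 + 646 = 958.
Iteration 5: 646 < 5832 holds -> k = 646 * 3 + 4 = 1942, total = 958 + 1942 = 2900.
Iteration 6: 1942 < 5832 holds -> k = 1942 * 3 + 4 = 5830, total = 2900 + 5830 = 8730.
Iteration 7: 5830 < 5832 holds -> k = 5830 * 3 + 4 = 17494, total = 8730 + 17494 = 26224.
Iteration 8: 17494 < 5832 fails; recursion stops.
SUM(k) = 6 + 22 + 70 + 214 + 646 + 1942 + 5830 + 17494 = 26224.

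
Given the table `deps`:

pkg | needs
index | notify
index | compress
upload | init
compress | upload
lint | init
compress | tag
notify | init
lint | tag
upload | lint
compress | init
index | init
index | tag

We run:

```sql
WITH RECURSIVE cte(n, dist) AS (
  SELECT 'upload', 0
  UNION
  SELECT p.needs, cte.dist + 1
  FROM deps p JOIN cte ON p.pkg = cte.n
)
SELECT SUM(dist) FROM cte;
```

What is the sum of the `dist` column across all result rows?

Base: (upload, dist=0).
Iteration 1: edges from {upload} -> (init, dist=1), (lint, dist=1).
Iteration 2: edges from {init,lint} -> (init, dist=2), (tag, dist=2).
Iteration 3: no outgoing edges from {init,tag}; recursion stops.
SUM(dist) = 0 + 1 + 1 + 2 + 2 = 6.

6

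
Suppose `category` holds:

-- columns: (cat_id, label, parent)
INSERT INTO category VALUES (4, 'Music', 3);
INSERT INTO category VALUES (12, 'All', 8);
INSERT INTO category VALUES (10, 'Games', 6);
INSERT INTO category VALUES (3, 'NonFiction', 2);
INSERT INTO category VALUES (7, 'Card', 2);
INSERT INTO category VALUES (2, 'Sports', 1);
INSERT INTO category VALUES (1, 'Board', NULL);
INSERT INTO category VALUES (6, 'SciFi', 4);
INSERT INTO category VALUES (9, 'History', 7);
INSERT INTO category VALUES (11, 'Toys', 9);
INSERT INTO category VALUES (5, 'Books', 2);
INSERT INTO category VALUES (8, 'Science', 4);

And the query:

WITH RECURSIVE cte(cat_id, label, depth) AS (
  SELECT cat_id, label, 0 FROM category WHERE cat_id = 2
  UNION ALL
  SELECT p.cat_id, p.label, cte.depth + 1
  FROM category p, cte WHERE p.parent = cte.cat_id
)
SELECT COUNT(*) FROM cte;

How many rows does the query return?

Base: cat_id=2 (Sports) at depth 0.
Iteration 1: rows with parent in {2} -> NonFiction (id 3, depth 1), Books (id 5, depth 1), Card (id 7, depth 1).
Iteration 2: rows with parent in {3,5,7} -> Music (id 4, depth 2), History (id 9, depth 2).
Iteration 3: rows with parent in {4,9} -> SciFi (id 6, depth 3), Science (id 8, depth 3), Toys (id 11, depth 3).
Iteration 4: rows with parent in {6,8,11} -> Games (id 10, depth 4), All (id 12, depth 4).
Iteration 5: no rows with parent in {10,12}; recursion stops.
Total rows emitted: 11.

11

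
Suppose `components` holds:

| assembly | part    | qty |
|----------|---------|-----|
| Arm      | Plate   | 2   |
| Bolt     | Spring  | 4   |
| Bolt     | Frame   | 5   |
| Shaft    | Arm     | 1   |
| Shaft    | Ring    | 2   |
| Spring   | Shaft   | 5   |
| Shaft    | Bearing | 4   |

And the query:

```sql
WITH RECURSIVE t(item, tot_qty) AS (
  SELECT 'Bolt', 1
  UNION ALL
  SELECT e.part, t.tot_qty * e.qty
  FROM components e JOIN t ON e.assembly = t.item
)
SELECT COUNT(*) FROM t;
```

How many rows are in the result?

Base: (Bolt, tot_qty=1).
Iteration 1: components of {Bolt} -> Frame = 1*5 = 5, Spring = 1*4 = 4.
Iteration 2: components of {Frame,Spring} -> Shaft = 4*5 = 20.
Iteration 3: components of {Shaft} -> Arm = 20*1 = 20, Bearing = 20*4 = 80, Ring = 20*2 = 40.
Iteration 4: components of {Arm,Bearing,Ring} -> Plate = 20*2 = 40.
Iteration 5: no further components; recursion stops.
Total rows emitted: 8.

8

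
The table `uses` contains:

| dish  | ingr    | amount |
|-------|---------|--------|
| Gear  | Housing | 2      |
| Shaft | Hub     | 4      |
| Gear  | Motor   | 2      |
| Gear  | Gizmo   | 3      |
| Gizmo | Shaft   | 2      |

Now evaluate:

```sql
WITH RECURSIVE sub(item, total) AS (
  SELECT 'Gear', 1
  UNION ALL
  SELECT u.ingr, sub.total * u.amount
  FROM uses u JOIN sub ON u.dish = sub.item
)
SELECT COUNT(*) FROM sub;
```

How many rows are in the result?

6

Base: (Gear, total=1).
Iteration 1: components of {Gear} -> Gizmo = 1*3 = 3, Housing = 1*2 = 2, Motor = 1*2 = 2.
Iteration 2: components of {Gizmo,Housing,Motor} -> Shaft = 3*2 = 6.
Iteration 3: components of {Shaft} -> Hub = 6*4 = 24.
Iteration 4: no further components; recursion stops.
Total rows emitted: 6.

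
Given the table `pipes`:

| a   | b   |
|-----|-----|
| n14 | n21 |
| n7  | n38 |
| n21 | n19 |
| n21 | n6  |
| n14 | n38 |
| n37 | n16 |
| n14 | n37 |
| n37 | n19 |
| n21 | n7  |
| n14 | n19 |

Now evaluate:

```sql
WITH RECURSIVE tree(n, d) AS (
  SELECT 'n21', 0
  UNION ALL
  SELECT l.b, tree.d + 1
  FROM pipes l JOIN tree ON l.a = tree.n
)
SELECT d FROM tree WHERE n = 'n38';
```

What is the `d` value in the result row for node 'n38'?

Base: (n21, d=0).
Iteration 1: edges from {n21} -> (n19, d=1), (n6, d=1), (n7, d=1).
Iteration 2: edges from {n19,n6,n7} -> (n38, d=2).
Iteration 3: no outgoing edges from {n38}; recursion stops.

2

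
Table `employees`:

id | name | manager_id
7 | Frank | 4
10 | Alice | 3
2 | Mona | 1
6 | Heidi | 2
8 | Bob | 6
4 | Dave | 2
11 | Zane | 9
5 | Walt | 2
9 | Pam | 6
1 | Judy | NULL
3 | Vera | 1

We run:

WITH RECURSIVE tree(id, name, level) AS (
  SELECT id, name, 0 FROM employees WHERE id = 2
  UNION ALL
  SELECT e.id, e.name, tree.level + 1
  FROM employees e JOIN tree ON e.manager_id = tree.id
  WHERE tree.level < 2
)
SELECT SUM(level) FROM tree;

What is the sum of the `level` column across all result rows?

Base: id=2 (Mona) at level 0.
Iteration 1: rows with manager_id in {2} -> Dave (id 4, level 1), Walt (id 5, level 1), Heidi (id 6, level 1).
Iteration 2: rows with manager_id in {4,5,6} -> Frank (id 7, level 2), Bob (id 8, level 2), Pam (id 9, level 2).
Iteration 3: level < 2 fails for all current rows; recursion stops.
SUM(level) = 0 + 1 + 1 + 1 + 2 + 2 + 2 = 9.

9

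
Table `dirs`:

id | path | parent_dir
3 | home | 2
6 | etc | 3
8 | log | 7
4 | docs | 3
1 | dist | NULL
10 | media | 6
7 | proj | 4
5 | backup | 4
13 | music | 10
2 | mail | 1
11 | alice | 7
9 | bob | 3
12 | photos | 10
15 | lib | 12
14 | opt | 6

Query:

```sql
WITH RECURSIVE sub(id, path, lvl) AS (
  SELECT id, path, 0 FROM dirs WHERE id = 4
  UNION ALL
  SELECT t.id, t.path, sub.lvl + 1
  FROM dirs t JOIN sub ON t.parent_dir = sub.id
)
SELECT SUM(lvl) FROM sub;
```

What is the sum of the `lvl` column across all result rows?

6

Base: id=4 (docs) at lvl 0.
Iteration 1: rows with parent_dir in {4} -> backup (id 5, lvl 1), proj (id 7, lvl 1).
Iteration 2: rows with parent_dir in {5,7} -> log (id 8, lvl 2), alice (id 11, lvl 2).
Iteration 3: no rows with parent_dir in {8,11}; recursion stops.
SUM(lvl) = 0 + 1 + 1 + 2 + 2 = 6.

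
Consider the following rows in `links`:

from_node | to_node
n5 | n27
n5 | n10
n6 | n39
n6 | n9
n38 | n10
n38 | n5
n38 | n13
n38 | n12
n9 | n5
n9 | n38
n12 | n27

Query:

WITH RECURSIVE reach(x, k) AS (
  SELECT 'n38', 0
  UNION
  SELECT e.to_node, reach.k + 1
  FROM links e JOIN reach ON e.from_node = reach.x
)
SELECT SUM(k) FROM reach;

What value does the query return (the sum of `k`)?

8

Base: (n38, k=0).
Iteration 1: edges from {n38} -> (n10, k=1), (n12, k=1), (n13, k=1), (n5, k=1).
Iteration 2: edges from {n10,n12,n13,n5} -> (n10, k=2), (n27, k=2). [UNION drops 1 duplicate row(s)]
Iteration 3: no outgoing edges from {n10,n27}; recursion stops.
SUM(k) = 0 + 1 + 1 + 1 + 1 + 2 + 2 = 8.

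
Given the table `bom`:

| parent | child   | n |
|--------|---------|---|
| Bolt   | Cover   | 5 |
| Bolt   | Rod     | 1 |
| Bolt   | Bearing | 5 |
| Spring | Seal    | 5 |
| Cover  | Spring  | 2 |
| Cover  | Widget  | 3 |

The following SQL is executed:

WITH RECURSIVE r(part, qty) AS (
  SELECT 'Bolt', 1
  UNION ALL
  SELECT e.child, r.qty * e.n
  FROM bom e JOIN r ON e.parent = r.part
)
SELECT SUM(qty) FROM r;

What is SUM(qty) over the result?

87

Base: (Bolt, qty=1).
Iteration 1: components of {Bolt} -> Bearing = 1*5 = 5, Cover = 1*5 = 5, Rod = 1*1 = 1.
Iteration 2: components of {Bearing,Cover,Rod} -> Spring = 5*2 = 10, Widget = 5*3 = 15.
Iteration 3: components of {Spring,Widget} -> Seal = 10*5 = 50.
Iteration 4: no further components; recursion stops.
SUM(qty) = 1 + 5 + 5 + 1 + 10 + 15 + 50 = 87.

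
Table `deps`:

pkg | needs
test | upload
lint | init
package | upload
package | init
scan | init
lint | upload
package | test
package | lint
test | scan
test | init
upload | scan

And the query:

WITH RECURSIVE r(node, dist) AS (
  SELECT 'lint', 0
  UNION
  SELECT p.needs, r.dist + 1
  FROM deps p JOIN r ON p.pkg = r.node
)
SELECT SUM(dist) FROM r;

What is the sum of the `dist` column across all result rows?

7

Base: (lint, dist=0).
Iteration 1: edges from {lint} -> (init, dist=1), (upload, dist=1).
Iteration 2: edges from {init,upload} -> (scan, dist=2).
Iteration 3: edges from {scan} -> (init, dist=3).
Iteration 4: no outgoing edges from {init}; recursion stops.
SUM(dist) = 0 + 1 + 1 + 2 + 3 = 7.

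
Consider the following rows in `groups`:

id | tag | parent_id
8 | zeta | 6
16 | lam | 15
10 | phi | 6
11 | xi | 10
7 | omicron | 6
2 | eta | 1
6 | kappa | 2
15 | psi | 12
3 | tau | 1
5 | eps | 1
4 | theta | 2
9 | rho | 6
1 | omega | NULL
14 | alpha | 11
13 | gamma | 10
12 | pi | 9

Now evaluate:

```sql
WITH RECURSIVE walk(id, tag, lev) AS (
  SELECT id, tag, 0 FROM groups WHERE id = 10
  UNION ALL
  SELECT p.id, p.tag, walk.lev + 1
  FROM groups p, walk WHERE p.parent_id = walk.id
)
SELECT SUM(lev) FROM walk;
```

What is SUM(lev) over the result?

4

Base: id=10 (phi) at lev 0.
Iteration 1: rows with parent_id in {10} -> xi (id 11, lev 1), gamma (id 13, lev 1).
Iteration 2: rows with parent_id in {11,13} -> alpha (id 14, lev 2).
Iteration 3: no rows with parent_id in {14}; recursion stops.
SUM(lev) = 0 + 1 + 1 + 2 = 4.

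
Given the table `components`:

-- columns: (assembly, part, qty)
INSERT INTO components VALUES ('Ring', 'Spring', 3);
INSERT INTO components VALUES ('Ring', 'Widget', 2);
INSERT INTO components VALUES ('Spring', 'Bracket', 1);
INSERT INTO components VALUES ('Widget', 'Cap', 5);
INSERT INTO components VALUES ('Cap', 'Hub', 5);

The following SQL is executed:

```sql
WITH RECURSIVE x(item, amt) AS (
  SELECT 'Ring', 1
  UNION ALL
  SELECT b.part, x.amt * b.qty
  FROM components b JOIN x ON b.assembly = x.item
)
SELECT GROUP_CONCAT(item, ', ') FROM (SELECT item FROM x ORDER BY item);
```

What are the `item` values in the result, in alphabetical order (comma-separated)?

Bracket, Cap, Hub, Ring, Spring, Widget

Base: (Ring, amt=1).
Iteration 1: components of {Ring} -> Spring = 1*3 = 3, Widget = 1*2 = 2.
Iteration 2: components of {Spring,Widget} -> Bracket = 3*1 = 3, Cap = 2*5 = 10.
Iteration 3: components of {Bracket,Cap} -> Hub = 10*5 = 50.
Iteration 4: no further components; recursion stops.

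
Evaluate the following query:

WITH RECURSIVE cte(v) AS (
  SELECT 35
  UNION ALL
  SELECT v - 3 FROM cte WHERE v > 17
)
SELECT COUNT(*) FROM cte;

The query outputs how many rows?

7

Base: v=35.
Iteration 1: 35 > 17 holds -> v = 35 - 3 = 32.
Iteration 2: 32 > 17 holds -> v = 32 - 3 = 29.
Iteration 3: 29 > 17 holds -> v = 29 - 3 = 26.
Iteration 4: 26 > 17 holds -> v = 26 - 3 = 23.
Iteration 5: 23 > 17 holds -> v = 23 - 3 = 20.
Iteration 6: 20 > 17 holds -> v = 20 - 3 = 17.
Iteration 7: 17 > 17 fails; recursion stops.
Total rows emitted: 7.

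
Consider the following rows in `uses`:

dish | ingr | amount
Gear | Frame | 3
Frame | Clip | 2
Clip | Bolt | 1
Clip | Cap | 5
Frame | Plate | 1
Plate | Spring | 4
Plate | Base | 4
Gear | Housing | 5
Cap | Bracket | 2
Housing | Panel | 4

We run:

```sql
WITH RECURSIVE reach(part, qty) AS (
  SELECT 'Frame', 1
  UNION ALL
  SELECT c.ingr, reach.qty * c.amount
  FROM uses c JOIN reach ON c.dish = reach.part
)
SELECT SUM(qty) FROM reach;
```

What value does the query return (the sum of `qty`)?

Base: (Frame, qty=1).
Iteration 1: components of {Frame} -> Clip = 1*2 = 2, Plate = 1*1 = 1.
Iteration 2: components of {Clip,Plate} -> Base = 1*4 = 4, Bolt = 2*1 = 2, Cap = 2*5 = 10, Spring = 1*4 = 4.
Iteration 3: components of {Base,Bolt,Cap,Spring} -> Bracket = 10*2 = 20.
Iteration 4: no further components; recursion stops.
SUM(qty) = 1 + 2 + 1 + 2 + 10 + 4 + 4 + 20 = 44.

44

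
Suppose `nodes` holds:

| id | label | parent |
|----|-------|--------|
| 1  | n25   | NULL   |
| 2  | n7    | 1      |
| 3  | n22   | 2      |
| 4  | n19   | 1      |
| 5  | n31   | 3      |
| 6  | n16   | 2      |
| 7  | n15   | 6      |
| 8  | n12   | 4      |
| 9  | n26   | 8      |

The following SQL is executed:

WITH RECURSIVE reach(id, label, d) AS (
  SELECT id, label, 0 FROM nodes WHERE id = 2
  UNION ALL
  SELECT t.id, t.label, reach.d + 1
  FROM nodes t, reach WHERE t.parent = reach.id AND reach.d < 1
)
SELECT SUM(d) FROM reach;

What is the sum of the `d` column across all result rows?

Base: id=2 (n7) at d 0.
Iteration 1: rows with parent in {2} -> n22 (id 3, d 1), n16 (id 6, d 1).
Iteration 2: d < 1 fails for all current rows; recursion stops.
SUM(d) = 0 + 1 + 1 = 2.

2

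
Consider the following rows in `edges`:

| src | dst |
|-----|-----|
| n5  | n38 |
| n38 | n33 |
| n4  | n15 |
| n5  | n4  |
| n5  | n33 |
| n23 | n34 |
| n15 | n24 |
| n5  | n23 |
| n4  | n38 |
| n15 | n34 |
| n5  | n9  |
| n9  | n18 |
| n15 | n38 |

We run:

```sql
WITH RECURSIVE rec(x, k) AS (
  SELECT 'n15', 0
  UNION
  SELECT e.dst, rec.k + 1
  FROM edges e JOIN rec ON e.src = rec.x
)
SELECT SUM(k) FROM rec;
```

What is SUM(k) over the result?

5

Base: (n15, k=0).
Iteration 1: edges from {n15} -> (n24, k=1), (n34, k=1), (n38, k=1).
Iteration 2: edges from {n24,n34,n38} -> (n33, k=2).
Iteration 3: no outgoing edges from {n33}; recursion stops.
SUM(k) = 0 + 1 + 1 + 1 + 2 = 5.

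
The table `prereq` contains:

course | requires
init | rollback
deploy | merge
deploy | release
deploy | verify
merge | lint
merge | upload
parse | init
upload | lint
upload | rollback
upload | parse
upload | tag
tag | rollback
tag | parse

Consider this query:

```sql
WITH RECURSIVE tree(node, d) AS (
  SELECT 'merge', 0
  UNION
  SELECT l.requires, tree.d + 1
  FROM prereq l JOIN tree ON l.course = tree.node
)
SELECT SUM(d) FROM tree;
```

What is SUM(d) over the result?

32

Base: (merge, d=0).
Iteration 1: edges from {merge} -> (lint, d=1), (upload, d=1).
Iteration 2: edges from {lint,upload} -> (lint, d=2), (parse, d=2), (rollback, d=2), (tag, d=2).
Iteration 3: edges from {lint,parse,rollback,tag} -> (init, d=3), (parse, d=3), (rollback, d=3).
Iteration 4: edges from {init,parse,rollback} -> (init, d=4), (rollback, d=4).
Iteration 5: edges from {init,rollback} -> (rollback, d=5).
Iteration 6: no outgoing edges from {rollback}; recursion stops.
SUM(d) = 0 + 1 + 1 + 2 + 2 + 2 + 2 + 3 + 3 + 3 + 4 + 4 + 5 = 32.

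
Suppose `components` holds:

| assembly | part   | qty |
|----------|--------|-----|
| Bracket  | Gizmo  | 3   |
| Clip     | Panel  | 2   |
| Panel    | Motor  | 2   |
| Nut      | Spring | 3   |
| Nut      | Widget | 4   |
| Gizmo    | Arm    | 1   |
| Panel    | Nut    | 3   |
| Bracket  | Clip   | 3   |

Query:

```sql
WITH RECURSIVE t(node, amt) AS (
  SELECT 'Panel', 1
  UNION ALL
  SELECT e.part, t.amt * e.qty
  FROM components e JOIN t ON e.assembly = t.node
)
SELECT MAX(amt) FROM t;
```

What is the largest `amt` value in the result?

12

Base: (Panel, amt=1).
Iteration 1: components of {Panel} -> Motor = 1*2 = 2, Nut = 1*3 = 3.
Iteration 2: components of {Motor,Nut} -> Spring = 3*3 = 9, Widget = 3*4 = 12.
Iteration 3: no further components; recursion stops.
amt values: 1, 2, 3, 12, 9; the maximum is 12.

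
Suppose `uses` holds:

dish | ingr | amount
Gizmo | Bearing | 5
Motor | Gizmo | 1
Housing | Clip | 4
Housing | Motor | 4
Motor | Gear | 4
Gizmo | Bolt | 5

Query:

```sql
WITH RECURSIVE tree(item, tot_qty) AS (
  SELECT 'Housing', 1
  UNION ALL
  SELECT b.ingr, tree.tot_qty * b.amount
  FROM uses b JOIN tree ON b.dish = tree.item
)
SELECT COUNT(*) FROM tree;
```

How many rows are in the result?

Base: (Housing, tot_qty=1).
Iteration 1: components of {Housing} -> Clip = 1*4 = 4, Motor = 1*4 = 4.
Iteration 2: components of {Clip,Motor} -> Gear = 4*4 = 16, Gizmo = 4*1 = 4.
Iteration 3: components of {Gear,Gizmo} -> Bearing = 4*5 = 20, Bolt = 4*5 = 20.
Iteration 4: no further components; recursion stops.
Total rows emitted: 7.

7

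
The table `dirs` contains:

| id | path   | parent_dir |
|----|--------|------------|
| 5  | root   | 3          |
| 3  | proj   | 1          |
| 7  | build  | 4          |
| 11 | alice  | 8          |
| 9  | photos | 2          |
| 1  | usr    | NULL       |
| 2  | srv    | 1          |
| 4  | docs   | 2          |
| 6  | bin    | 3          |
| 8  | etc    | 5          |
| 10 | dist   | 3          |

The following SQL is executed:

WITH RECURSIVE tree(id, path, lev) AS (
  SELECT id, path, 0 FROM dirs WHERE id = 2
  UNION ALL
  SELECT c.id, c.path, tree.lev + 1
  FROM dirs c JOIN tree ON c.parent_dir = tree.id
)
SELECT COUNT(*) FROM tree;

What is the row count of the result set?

4

Base: id=2 (srv) at lev 0.
Iteration 1: rows with parent_dir in {2} -> docs (id 4, lev 1), photos (id 9, lev 1).
Iteration 2: rows with parent_dir in {4,9} -> build (id 7, lev 2).
Iteration 3: no rows with parent_dir in {7}; recursion stops.
Total rows emitted: 4.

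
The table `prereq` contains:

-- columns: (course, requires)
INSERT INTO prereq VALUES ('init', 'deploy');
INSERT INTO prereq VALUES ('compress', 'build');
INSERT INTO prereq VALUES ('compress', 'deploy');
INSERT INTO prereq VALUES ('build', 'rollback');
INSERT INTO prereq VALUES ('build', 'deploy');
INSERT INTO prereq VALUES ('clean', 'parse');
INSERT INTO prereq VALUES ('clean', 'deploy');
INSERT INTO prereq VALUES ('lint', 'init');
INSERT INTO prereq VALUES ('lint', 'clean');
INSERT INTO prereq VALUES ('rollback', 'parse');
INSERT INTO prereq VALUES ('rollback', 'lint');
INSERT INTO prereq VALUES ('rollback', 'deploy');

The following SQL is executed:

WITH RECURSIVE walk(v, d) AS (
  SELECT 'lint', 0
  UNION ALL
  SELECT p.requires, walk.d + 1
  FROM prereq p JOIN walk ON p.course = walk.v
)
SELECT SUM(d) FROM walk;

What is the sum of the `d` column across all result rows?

Base: (lint, d=0).
Iteration 1: edges from {lint} -> (clean, d=1), (init, d=1).
Iteration 2: edges from {clean,init} -> (deploy, d=2) x2, (parse, d=2). [UNION ALL keeps all 3 new rows, including repeats]
Iteration 3: no outgoing edges from {deploy,parse}; recursion stops.
SUM(d) = 0 + 1 + 1 + 2 + 2 + 2 = 8.

8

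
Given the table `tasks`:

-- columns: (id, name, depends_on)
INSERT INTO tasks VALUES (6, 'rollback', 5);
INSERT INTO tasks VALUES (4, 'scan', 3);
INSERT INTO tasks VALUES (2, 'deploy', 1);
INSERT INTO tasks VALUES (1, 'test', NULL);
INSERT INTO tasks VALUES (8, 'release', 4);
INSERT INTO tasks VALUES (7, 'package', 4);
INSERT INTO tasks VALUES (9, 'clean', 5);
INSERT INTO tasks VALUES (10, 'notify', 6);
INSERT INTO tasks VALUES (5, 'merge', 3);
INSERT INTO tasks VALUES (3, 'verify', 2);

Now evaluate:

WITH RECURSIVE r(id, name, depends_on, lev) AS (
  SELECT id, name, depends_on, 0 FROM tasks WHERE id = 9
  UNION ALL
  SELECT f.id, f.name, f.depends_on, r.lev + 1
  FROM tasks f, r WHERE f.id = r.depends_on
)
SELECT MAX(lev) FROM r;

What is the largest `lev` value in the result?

4

Base: id=9 (clean), depends_on=5, lev 0.
Iteration 1: join on id=5 -> merge (id 5, depends_on=3, lev 1).
Iteration 2: join on id=3 -> verify (id 3, depends_on=2, lev 2).
Iteration 3: join on id=2 -> deploy (id 2, depends_on=1, lev 3).
Iteration 4: join on id=1 -> test (id 1, depends_on=NULL, lev 4).
Iteration 5: depends_on is NULL; no match; recursion stops.
lev values: 0, 1, 2, 3, 4; the maximum is 4.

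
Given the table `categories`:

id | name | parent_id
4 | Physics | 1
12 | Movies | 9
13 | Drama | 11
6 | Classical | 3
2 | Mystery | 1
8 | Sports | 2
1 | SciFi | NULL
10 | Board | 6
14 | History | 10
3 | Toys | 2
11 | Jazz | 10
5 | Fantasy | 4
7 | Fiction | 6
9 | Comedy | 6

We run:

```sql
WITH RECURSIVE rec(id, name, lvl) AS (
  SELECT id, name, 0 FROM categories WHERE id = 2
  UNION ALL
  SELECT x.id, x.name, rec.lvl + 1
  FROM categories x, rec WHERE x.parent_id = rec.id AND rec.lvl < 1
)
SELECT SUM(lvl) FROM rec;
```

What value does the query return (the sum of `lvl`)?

Base: id=2 (Mystery) at lvl 0.
Iteration 1: rows with parent_id in {2} -> Toys (id 3, lvl 1), Sports (id 8, lvl 1).
Iteration 2: lvl < 1 fails for all current rows; recursion stops.
SUM(lvl) = 0 + 1 + 1 = 2.

2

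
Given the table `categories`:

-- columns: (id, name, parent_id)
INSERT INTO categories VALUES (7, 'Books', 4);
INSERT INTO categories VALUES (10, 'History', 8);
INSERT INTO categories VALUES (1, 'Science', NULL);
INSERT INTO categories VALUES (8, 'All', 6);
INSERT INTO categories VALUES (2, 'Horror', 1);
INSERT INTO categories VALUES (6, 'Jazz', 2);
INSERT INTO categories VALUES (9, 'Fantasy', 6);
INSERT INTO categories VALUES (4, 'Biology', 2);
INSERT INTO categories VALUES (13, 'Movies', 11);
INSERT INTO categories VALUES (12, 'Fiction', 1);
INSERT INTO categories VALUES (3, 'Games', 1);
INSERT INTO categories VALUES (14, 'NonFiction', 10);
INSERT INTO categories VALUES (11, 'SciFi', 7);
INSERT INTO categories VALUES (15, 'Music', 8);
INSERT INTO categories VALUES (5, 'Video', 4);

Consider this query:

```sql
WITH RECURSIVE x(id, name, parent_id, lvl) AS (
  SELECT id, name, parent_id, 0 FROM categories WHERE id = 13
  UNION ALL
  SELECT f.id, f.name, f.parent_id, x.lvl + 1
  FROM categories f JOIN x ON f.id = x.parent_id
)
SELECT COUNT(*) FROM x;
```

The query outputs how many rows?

6

Base: id=13 (Movies), parent_id=11, lvl 0.
Iteration 1: join on id=11 -> SciFi (id 11, parent_id=7, lvl 1).
Iteration 2: join on id=7 -> Books (id 7, parent_id=4, lvl 2).
Iteration 3: join on id=4 -> Biology (id 4, parent_id=2, lvl 3).
Iteration 4: join on id=2 -> Horror (id 2, parent_id=1, lvl 4).
Iteration 5: join on id=1 -> Science (id 1, parent_id=NULL, lvl 5).
Iteration 6: parent_id is NULL; no match; recursion stops.
Total rows emitted: 6.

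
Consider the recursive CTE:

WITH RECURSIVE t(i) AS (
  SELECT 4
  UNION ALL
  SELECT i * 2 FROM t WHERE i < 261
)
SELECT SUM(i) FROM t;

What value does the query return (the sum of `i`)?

Base: i=4.
Iteration 1: 4 < 261 holds -> i = 4 * 2 = 8.
Iteration 2: 8 < 261 holds -> i = 8 * 2 = 16.
Iteration 3: 16 < 261 holds -> i = 16 * 2 = 32.
Iteration 4: 32 < 261 holds -> i = 32 * 2 = 64.
Iteration 5: 64 < 261 holds -> i = 64 * 2 = 128.
Iteration 6: 128 < 261 holds -> i = 128 * 2 = 256.
Iteration 7: 256 < 261 holds -> i = 256 * 2 = 512.
Iteration 8: 512 < 261 fails; recursion stops.
SUM(i) = 4 + 8 + 16 + 32 + 64 + 128 + 256 + 512 = 1020.

1020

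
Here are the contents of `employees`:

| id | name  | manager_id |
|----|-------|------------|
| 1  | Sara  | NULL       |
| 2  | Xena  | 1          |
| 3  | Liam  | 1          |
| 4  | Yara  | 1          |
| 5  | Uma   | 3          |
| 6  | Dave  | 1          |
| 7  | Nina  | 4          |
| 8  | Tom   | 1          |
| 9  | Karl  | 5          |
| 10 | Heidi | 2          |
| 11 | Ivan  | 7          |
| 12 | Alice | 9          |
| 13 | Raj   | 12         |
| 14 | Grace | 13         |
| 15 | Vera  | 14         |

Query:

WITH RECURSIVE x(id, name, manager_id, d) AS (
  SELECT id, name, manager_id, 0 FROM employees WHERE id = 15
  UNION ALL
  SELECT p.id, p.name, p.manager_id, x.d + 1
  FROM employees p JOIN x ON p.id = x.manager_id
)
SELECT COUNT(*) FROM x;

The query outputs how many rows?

8

Base: id=15 (Vera), manager_id=14, d 0.
Iteration 1: join on id=14 -> Grace (id 14, manager_id=13, d 1).
Iteration 2: join on id=13 -> Raj (id 13, manager_id=12, d 2).
Iteration 3: join on id=12 -> Alice (id 12, manager_id=9, d 3).
Iteration 4: join on id=9 -> Karl (id 9, manager_id=5, d 4).
Iteration 5: join on id=5 -> Uma (id 5, manager_id=3, d 5).
Iteration 6: join on id=3 -> Liam (id 3, manager_id=1, d 6).
Iteration 7: join on id=1 -> Sara (id 1, manager_id=NULL, d 7).
Iteration 8: manager_id is NULL; no match; recursion stops.
Total rows emitted: 8.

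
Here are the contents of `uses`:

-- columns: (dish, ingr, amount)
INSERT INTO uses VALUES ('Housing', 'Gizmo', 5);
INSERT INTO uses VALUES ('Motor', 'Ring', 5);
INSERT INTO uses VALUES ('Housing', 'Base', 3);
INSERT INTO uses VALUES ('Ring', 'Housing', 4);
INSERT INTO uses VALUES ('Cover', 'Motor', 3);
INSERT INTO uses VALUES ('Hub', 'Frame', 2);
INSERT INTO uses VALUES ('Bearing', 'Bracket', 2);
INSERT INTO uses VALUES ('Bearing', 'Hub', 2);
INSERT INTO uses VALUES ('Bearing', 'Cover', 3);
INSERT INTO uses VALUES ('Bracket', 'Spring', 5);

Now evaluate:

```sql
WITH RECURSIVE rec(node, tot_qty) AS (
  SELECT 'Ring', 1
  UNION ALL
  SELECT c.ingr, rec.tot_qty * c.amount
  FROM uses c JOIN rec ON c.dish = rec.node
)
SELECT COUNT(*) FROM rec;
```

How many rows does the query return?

Base: (Ring, tot_qty=1).
Iteration 1: components of {Ring} -> Housing = 1*4 = 4.
Iteration 2: components of {Housing} -> Base = 4*3 = 12, Gizmo = 4*5 = 20.
Iteration 3: no further components; recursion stops.
Total rows emitted: 4.

4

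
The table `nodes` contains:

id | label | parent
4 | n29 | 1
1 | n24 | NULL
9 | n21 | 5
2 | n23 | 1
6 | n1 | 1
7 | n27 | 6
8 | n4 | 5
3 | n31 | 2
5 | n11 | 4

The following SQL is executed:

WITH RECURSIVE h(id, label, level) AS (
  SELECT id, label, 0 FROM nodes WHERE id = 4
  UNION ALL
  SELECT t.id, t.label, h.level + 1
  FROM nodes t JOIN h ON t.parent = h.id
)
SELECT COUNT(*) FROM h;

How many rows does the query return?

Base: id=4 (n29) at level 0.
Iteration 1: rows with parent in {4} -> n11 (id 5, level 1).
Iteration 2: rows with parent in {5} -> n4 (id 8, level 2), n21 (id 9, level 2).
Iteration 3: no rows with parent in {8,9}; recursion stops.
Total rows emitted: 4.

4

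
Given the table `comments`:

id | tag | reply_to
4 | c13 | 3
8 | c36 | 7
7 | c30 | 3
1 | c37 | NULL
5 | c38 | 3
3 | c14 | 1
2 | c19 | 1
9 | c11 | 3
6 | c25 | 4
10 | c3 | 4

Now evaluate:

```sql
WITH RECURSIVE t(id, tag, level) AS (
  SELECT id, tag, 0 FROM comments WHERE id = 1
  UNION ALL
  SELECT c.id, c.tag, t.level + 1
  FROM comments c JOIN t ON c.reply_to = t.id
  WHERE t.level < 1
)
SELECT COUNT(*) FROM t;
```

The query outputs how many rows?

Base: id=1 (c37) at level 0.
Iteration 1: rows with reply_to in {1} -> c19 (id 2, level 1), c14 (id 3, level 1).
Iteration 2: level < 1 fails for all current rows; recursion stops.
Total rows emitted: 3.

3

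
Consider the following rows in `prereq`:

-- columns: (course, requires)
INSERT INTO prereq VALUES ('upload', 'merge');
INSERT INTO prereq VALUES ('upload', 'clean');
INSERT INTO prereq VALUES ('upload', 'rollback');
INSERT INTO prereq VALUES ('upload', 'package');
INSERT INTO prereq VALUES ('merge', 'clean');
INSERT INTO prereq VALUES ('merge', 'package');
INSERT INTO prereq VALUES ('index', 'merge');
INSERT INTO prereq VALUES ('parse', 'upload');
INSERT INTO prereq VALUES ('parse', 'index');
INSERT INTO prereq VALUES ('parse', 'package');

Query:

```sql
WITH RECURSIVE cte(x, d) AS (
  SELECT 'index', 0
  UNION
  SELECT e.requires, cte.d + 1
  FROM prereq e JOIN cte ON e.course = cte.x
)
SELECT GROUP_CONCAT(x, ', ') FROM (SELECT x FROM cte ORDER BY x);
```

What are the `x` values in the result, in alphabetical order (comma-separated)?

clean, index, merge, package

Base: (index, d=0).
Iteration 1: edges from {index} -> (merge, d=1).
Iteration 2: edges from {merge} -> (clean, d=2), (package, d=2).
Iteration 3: no outgoing edges from {clean,package}; recursion stops.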